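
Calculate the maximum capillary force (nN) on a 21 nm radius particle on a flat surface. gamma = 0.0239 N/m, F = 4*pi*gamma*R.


Convert radius: R = 21 nm = 2.1e-08 m
F = 4 * pi * gamma * R
F = 4 * pi * 0.0239 * 2.1e-08
F = 6.30706e-09 N = 6.3071 nN

6.3071


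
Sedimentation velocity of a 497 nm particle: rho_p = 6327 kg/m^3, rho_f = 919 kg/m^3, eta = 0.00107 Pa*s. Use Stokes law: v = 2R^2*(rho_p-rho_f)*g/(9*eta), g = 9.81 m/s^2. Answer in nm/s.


Radius R = 497/2 nm = 2.485e-07 m
Density difference = 6327 - 919 = 5408 kg/m^3
v = 2 * R^2 * (rho_p - rho_f) * g / (9 * eta)
v = 2 * (2.485e-07)^2 * 5408 * 9.81 / (9 * 0.00107)
v = 6.80397e-07 m/s = 680.3967 nm/s

680.3967


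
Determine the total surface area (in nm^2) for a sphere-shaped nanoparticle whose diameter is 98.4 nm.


Radius r = 98.4/2 = 49.2 nm
Surface area SA = 4 * pi * r^2
SA = 4 * pi * (49.2)^2
SA = 30418.66 nm^2

30418.66


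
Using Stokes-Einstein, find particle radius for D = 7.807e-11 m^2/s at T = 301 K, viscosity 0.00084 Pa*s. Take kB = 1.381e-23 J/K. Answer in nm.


Stokes-Einstein: R = kB*T / (6*pi*eta*D)
R = 1.381e-23 * 301 / (6 * pi * 0.00084 * 7.807e-11)
R = 3.36276e-09 m = 3.36 nm

3.36


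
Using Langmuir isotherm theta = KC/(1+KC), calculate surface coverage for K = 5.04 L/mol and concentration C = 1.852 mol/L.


Langmuir isotherm: theta = K*C / (1 + K*C)
K*C = 5.04 * 1.852 = 9.33408
theta = 9.33408 / (1 + 9.33408) = 9.33408 / 10.33408
theta = 0.9032

0.9032


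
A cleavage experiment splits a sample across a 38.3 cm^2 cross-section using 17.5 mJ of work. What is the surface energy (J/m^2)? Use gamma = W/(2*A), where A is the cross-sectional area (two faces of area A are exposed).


Convert: A = 38.3 cm^2 = 0.00383 m^2, W = 17.5 mJ = 0.0175 J
Cleaving exposes two faces of area A, so total new surface = 2*A and gamma = W / (2*A)
gamma = 0.0175 / (2 * 0.00383)
gamma = 2.285 J/m^2

2.285


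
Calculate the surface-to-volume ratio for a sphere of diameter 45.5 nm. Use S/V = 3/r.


Radius r = 45.5/2 = 22.75 nm
S/V = 3 / r = 3 / 22.75
S/V = 0.1319 nm^-1

0.1319


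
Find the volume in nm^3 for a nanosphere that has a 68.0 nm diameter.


Radius r = 68.0/2 = 34 nm
Volume V = (4/3) * pi * r^3
V = (4/3) * pi * (34)^3
V = 164636.21 nm^3

164636.21


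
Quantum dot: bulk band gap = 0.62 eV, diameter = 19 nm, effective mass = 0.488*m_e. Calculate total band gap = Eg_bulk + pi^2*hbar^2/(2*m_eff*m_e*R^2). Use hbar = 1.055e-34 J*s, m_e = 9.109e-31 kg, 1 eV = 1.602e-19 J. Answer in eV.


Radius R = 19/2 nm = 9.5e-09 m
Confinement energy dE = pi^2 * hbar^2 / (2 * m_eff * m_e * R^2)
dE = pi^2 * (1.055e-34)^2 / (2 * 0.488 * 9.109e-31 * (9.5e-09)^2) J, divided by 1.602e-19 J/eV
dE = 0.0085 eV
Total band gap = E_g(bulk) + dE = 0.62 + 0.0085 = 0.6285 eV

0.6285


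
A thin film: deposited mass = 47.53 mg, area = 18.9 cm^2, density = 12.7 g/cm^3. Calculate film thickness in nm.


Convert: m = 47.53 mg = 4.7530e-05 kg, A = 18.9 cm^2 = 1.8900e-03 m^2, rho = 12.7 g/cm^3 = 12700 kg/m^3
t = m / (A * rho)
t = 4.7530e-05 / (1.8900e-03 * 12700)
t = 1.9802e-06 m = 1980.2 nm

1980.2


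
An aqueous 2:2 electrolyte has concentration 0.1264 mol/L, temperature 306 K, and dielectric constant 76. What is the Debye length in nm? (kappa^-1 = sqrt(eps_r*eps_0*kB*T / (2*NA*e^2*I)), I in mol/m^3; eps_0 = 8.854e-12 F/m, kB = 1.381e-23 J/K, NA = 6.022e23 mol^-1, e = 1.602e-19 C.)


Ionic strength I = 0.1264 * 2^2 * 1000 = 505.6 mol/m^3
kappa^-1 = sqrt(76 * 8.854e-12 * 1.381e-23 * 306 / (2 * 6.022e23 * (1.602e-19)^2 * 505.6))
kappa^-1 = 0.427 nm

0.427


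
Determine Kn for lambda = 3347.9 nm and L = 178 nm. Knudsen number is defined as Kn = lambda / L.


Knudsen number Kn = lambda / L
Kn = 3347.9 / 178
Kn = 18.8084

18.8084


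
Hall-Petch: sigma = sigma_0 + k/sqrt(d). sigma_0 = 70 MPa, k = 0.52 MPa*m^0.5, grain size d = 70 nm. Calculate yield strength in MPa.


d = 70 nm = 7e-08 m
sqrt(d) = 0.0002645751
Hall-Petch contribution = k / sqrt(d) = 0.52 / 0.0002645751 = 1965.4 MPa
sigma = sigma_0 + k/sqrt(d) = 70 + 1965.4 = 2035.4 MPa

2035.4


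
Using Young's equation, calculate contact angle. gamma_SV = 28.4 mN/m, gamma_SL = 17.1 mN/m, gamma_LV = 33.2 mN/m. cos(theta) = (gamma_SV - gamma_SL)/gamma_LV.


cos(theta) = (gamma_SV - gamma_SL) / gamma_LV
cos(theta) = (28.4 - 17.1) / 33.2
cos(theta) = 0.340361
theta = arccos(0.340361) = 70.1 degrees

70.1


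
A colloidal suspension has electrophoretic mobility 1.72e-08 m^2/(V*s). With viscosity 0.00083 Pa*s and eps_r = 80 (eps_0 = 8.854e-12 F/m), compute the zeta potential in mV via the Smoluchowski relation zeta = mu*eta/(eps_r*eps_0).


Smoluchowski equation: zeta = mu * eta / (eps_r * eps_0)
zeta = 1.72e-08 * 0.00083 / (80 * 8.854e-12)
zeta = 0.020155 V = 20.15 mV

20.15


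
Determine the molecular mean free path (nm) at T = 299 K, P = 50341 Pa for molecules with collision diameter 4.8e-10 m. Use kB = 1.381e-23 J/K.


Mean free path: lambda = kB*T / (sqrt(2) * pi * d^2 * P)
lambda = 1.381e-23 * 299 / (sqrt(2) * pi * (4.8e-10)^2 * 50341)
lambda = 8.01301e-08 m
lambda = 80.13 nm

80.13


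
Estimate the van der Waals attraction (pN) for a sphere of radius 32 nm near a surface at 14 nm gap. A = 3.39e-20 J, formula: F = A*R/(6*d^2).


Convert to SI: R = 32 nm = 3.2e-08 m, d = 14 nm = 1.4e-08 m
F = A * R / (6 * d^2)
F = 3.39e-20 * 3.2e-08 / (6 * (1.4e-08)^2)
F = 9.22449e-13 N = 0.922 pN

0.922


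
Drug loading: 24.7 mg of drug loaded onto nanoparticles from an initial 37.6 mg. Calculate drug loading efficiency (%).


Drug loading efficiency = (drug loaded / drug initial) * 100
DLE = 24.7 / 37.6 * 100
DLE = 0.6569 * 100
DLE = 65.69%

65.69


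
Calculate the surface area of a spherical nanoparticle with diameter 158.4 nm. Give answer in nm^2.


Radius r = 158.4/2 = 79.2 nm
Surface area SA = 4 * pi * r^2
SA = 4 * pi * (79.2)^2
SA = 78824.32 nm^2

78824.32


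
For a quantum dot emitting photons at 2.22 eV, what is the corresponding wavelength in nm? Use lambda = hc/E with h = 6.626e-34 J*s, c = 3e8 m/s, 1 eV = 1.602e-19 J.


Convert energy: E = 2.22 eV = 2.22 * 1.602e-19 = 3.55644e-19 J
lambda = h*c / E = 6.626e-34 * 3e8 / 3.55644e-19
lambda = 5.5893e-07 m = 558.9 nm

558.9


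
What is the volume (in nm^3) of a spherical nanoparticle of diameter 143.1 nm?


Radius r = 143.1/2 = 71.55 nm
Volume V = (4/3) * pi * r^3
V = (4/3) * pi * (71.55)^3
V = 1534325.57 nm^3

1534325.57


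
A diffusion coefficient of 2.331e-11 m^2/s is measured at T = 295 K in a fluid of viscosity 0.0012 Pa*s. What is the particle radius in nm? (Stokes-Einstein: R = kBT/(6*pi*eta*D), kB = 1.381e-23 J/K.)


Stokes-Einstein: R = kB*T / (6*pi*eta*D)
R = 1.381e-23 * 295 / (6 * pi * 0.0012 * 2.331e-11)
R = 7.72665e-09 m = 7.73 nm

7.73


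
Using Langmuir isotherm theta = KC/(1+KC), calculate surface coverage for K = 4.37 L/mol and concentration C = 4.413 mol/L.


Langmuir isotherm: theta = K*C / (1 + K*C)
K*C = 4.37 * 4.413 = 19.28481
theta = 19.28481 / (1 + 19.28481) = 19.28481 / 20.28481
theta = 0.9507

0.9507


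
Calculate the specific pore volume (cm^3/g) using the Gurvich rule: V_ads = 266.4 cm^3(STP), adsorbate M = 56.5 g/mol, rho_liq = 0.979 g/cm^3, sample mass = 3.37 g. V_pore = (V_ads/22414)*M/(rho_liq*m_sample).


Moles adsorbed n = V_ads / 22414 = 266.4 / 22414 = 1.188543e-02 mol
Liquid volume V_liq = n * M / rho_liq = 1.188543e-02 * 56.5 / 0.979 = 0.68593 cm^3
Specific pore volume V_pore = V_liq / m_sample = 0.68593 / 3.37
V_pore = 0.2035 cm^3/g

0.2035


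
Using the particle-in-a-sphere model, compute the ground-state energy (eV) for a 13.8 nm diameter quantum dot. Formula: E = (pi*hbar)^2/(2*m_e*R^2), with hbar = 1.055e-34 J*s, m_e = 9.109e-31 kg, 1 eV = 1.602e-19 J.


Radius R = 13.8/2 = 6.9 nm = 6.9e-09 m
E = (pi * 1.055e-34)^2 / (2 * 9.109e-31 * (6.9e-09)^2)
E(J) = 1.2665e-21
E = E(J) / 1.602e-19 = 0.0079 eV

0.0079


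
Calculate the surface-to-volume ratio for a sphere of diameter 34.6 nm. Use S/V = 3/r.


Radius r = 34.6/2 = 17.3 nm
S/V = 3 / r = 3 / 17.3
S/V = 0.1734 nm^-1

0.1734


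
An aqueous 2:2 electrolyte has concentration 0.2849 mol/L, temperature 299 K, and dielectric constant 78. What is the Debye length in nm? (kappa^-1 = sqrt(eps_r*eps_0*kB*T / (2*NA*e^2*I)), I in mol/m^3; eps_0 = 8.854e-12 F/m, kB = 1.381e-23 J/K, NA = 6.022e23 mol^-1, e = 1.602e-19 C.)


Ionic strength I = 0.2849 * 2^2 * 1000 = 1139.6 mol/m^3
kappa^-1 = sqrt(78 * 8.854e-12 * 1.381e-23 * 299 / (2 * 6.022e23 * (1.602e-19)^2 * 1139.6))
kappa^-1 = 0.285 nm

0.285


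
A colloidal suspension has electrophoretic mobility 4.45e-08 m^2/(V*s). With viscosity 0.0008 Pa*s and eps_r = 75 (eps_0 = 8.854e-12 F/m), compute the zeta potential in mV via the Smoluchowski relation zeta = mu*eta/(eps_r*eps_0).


Smoluchowski equation: zeta = mu * eta / (eps_r * eps_0)
zeta = 4.45e-08 * 0.0008 / (75 * 8.854e-12)
zeta = 0.05361 V = 53.61 mV

53.61


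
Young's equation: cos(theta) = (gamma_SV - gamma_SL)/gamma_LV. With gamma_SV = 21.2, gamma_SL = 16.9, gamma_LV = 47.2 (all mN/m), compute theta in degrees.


cos(theta) = (gamma_SV - gamma_SL) / gamma_LV
cos(theta) = (21.2 - 16.9) / 47.2
cos(theta) = 0.091102
theta = arccos(0.091102) = 84.77 degrees

84.77


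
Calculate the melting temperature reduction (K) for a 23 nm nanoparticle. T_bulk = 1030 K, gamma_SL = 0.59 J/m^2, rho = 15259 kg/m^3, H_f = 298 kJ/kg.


Radius R = 23/2 = 11.5 nm = 1.15e-08 m
Convert H_f = 298 kJ/kg = 298000 J/kg
dT = 2 * gamma_SL * T_bulk / (rho * H_f * R)
dT = 2 * 0.59 * 1030 / (15259 * 298000 * 1.15e-08)
dT = 23.2 K

23.2


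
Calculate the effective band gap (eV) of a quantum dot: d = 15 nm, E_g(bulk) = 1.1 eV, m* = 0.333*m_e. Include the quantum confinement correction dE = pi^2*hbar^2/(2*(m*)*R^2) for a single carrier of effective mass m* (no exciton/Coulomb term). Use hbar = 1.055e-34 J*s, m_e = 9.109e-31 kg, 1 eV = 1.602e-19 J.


Radius R = 15/2 nm = 7.5e-09 m
Confinement energy dE = pi^2 * hbar^2 / (2 * m_eff * m_e * R^2)
dE = pi^2 * (1.055e-34)^2 / (2 * 0.333 * 9.109e-31 * (7.5e-09)^2) J, divided by 1.602e-19 J/eV
dE = 0.0201 eV
Total band gap = E_g(bulk) + dE = 1.1 + 0.0201 = 1.1201 eV

1.1201


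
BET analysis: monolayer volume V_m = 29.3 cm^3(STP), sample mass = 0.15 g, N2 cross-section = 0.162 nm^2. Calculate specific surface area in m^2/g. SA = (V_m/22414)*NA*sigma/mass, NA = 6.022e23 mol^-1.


Number of moles in monolayer = V_m / 22414 = 29.3 / 22414 = 0.00130722
Number of molecules = moles * NA = 0.00130722 * 6.022e23
SA = molecules * sigma / mass
SA = (29.3 / 22414) * 6.022e23 * 0.162e-18 / 0.15
SA = 850.2 m^2/g

850.2


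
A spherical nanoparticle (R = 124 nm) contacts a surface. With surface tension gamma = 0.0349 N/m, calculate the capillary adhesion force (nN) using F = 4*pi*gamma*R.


Convert radius: R = 124 nm = 1.24e-07 m
F = 4 * pi * gamma * R
F = 4 * pi * 0.0349 * 1.24e-07
F = 5.43822e-08 N = 54.3822 nN

54.3822


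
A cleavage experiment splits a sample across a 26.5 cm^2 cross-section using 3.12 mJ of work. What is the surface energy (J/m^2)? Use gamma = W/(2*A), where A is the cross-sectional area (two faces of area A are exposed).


Convert: A = 26.5 cm^2 = 0.00265 m^2, W = 3.12 mJ = 0.00312 J
Cleaving exposes two faces of area A, so total new surface = 2*A and gamma = W / (2*A)
gamma = 0.00312 / (2 * 0.00265)
gamma = 0.589 J/m^2

0.589


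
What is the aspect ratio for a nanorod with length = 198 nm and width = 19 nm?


Aspect ratio AR = length / diameter
AR = 198 / 19
AR = 10.42

10.42


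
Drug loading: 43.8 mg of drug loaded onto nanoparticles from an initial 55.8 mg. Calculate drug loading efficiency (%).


Drug loading efficiency = (drug loaded / drug initial) * 100
DLE = 43.8 / 55.8 * 100
DLE = 0.7849 * 100
DLE = 78.49%

78.49


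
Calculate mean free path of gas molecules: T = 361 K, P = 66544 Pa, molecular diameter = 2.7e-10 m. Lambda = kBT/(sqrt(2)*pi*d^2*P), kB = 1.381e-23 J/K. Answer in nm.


Mean free path: lambda = kB*T / (sqrt(2) * pi * d^2 * P)
lambda = 1.381e-23 * 361 / (sqrt(2) * pi * (2.7e-10)^2 * 66544)
lambda = 2.31313e-07 m
lambda = 231.31 nm

231.31


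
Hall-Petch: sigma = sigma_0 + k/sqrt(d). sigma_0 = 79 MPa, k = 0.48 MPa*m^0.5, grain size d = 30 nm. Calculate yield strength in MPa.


d = 30 nm = 3e-08 m
sqrt(d) = 0.0001732051
Hall-Petch contribution = k / sqrt(d) = 0.48 / 0.0001732051 = 2771.3 MPa
sigma = sigma_0 + k/sqrt(d) = 79 + 2771.3 = 2850.3 MPa

2850.3


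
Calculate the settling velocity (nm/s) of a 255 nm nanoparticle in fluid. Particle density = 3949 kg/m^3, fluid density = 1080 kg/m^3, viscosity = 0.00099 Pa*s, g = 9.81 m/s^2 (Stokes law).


Radius R = 255/2 nm = 1.275e-07 m
Density difference = 3949 - 1080 = 2869 kg/m^3
v = 2 * R^2 * (rho_p - rho_f) * g / (9 * eta)
v = 2 * (1.275e-07)^2 * 2869 * 9.81 / (9 * 0.00099)
v = 1.027e-07 m/s = 102.7004 nm/s

102.7004


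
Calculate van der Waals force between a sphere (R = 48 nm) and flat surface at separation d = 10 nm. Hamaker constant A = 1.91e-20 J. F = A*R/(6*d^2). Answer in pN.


Convert to SI: R = 48 nm = 4.8e-08 m, d = 10 nm = 1e-08 m
F = A * R / (6 * d^2)
F = 1.91e-20 * 4.8e-08 / (6 * (1e-08)^2)
F = 1.528e-12 N = 1.528 pN

1.528


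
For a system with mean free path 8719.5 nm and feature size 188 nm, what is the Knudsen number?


Knudsen number Kn = lambda / L
Kn = 8719.5 / 188
Kn = 46.3803

46.3803


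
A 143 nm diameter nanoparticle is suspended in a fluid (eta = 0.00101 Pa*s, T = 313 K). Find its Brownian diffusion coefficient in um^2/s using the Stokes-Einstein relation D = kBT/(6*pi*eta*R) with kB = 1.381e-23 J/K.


Radius R = 143/2 = 71.5 nm = 7.15e-08 m
D = kB*T / (6*pi*eta*R)
D = 1.381e-23 * 313 / (6 * pi * 0.00101 * 7.15e-08)
D = 3.17548e-12 m^2/s = 3.175 um^2/s

3.175


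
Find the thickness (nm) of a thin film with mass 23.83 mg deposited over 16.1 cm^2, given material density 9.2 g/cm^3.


Convert: m = 23.83 mg = 2.3830e-05 kg, A = 16.1 cm^2 = 1.6100e-03 m^2, rho = 9.2 g/cm^3 = 9200 kg/m^3
t = m / (A * rho)
t = 2.3830e-05 / (1.6100e-03 * 9200)
t = 1.6088e-06 m = 1608.8 nm

1608.8


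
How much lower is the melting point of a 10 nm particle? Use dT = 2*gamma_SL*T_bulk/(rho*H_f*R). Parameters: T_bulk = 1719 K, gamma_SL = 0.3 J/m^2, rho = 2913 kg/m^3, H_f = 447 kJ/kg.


Radius R = 10/2 = 5 nm = 5e-09 m
Convert H_f = 447 kJ/kg = 447000 J/kg
dT = 2 * gamma_SL * T_bulk / (rho * H_f * R)
dT = 2 * 0.3 * 1719 / (2913 * 447000 * 5e-09)
dT = 158.4 K

158.4


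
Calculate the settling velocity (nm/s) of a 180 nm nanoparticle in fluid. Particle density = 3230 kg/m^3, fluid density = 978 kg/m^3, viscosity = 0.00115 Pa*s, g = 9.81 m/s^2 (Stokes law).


Radius R = 180/2 nm = 9e-08 m
Density difference = 3230 - 978 = 2252 kg/m^3
v = 2 * R^2 * (rho_p - rho_f) * g / (9 * eta)
v = 2 * (9e-08)^2 * 2252 * 9.81 / (9 * 0.00115)
v = 3.4579e-08 m/s = 34.579 nm/s

34.579


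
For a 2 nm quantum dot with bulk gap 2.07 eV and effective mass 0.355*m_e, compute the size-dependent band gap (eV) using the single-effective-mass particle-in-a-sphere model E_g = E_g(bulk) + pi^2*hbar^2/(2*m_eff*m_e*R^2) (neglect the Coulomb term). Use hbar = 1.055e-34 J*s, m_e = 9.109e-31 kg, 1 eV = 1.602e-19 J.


Radius R = 2/2 nm = 1e-09 m
Confinement energy dE = pi^2 * hbar^2 / (2 * m_eff * m_e * R^2)
dE = pi^2 * (1.055e-34)^2 / (2 * 0.355 * 9.109e-31 * (1e-09)^2) J, divided by 1.602e-19 J/eV
dE = 1.0603 eV
Total band gap = E_g(bulk) + dE = 2.07 + 1.0603 = 3.1303 eV

3.1303


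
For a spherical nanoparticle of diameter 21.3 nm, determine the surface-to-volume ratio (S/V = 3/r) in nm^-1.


Radius r = 21.3/2 = 10.65 nm
S/V = 3 / r = 3 / 10.65
S/V = 0.2817 nm^-1

0.2817


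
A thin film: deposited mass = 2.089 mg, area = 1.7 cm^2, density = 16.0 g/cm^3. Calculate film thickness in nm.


Convert: m = 2.089 mg = 2.0890e-06 kg, A = 1.7 cm^2 = 1.7000e-04 m^2, rho = 16.0 g/cm^3 = 16000 kg/m^3
t = m / (A * rho)
t = 2.0890e-06 / (1.7000e-04 * 16000)
t = 7.6801e-07 m = 768.0 nm

768.0


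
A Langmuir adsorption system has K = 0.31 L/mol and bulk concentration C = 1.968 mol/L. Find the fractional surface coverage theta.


Langmuir isotherm: theta = K*C / (1 + K*C)
K*C = 0.31 * 1.968 = 0.61008
theta = 0.61008 / (1 + 0.61008) = 0.61008 / 1.61008
theta = 0.3789

0.3789


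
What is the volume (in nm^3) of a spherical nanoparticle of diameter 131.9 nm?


Radius r = 131.9/2 = 65.95 nm
Volume V = (4/3) * pi * r^3
V = (4/3) * pi * (65.95)^3
V = 1201525.55 nm^3

1201525.55


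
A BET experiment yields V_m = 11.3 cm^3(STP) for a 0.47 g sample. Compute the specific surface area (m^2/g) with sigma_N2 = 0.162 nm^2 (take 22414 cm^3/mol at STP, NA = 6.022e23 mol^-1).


Number of moles in monolayer = V_m / 22414 = 11.3 / 22414 = 0.00050415
Number of molecules = moles * NA = 0.00050415 * 6.022e23
SA = molecules * sigma / mass
SA = (11.3 / 22414) * 6.022e23 * 0.162e-18 / 0.47
SA = 104.6 m^2/g

104.6


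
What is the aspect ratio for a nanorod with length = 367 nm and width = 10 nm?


Aspect ratio AR = length / diameter
AR = 367 / 10
AR = 36.7

36.7


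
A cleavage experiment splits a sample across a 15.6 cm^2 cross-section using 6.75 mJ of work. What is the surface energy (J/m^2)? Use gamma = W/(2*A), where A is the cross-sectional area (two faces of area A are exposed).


Convert: A = 15.6 cm^2 = 0.00156 m^2, W = 6.75 mJ = 0.00675 J
Cleaving exposes two faces of area A, so total new surface = 2*A and gamma = W / (2*A)
gamma = 0.00675 / (2 * 0.00156)
gamma = 2.163 J/m^2

2.163


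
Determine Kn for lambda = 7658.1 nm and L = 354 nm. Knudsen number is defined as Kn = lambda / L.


Knudsen number Kn = lambda / L
Kn = 7658.1 / 354
Kn = 21.6331

21.6331


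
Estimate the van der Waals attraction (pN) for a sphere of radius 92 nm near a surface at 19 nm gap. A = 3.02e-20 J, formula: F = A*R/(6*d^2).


Convert to SI: R = 92 nm = 9.2e-08 m, d = 19 nm = 1.9e-08 m
F = A * R / (6 * d^2)
F = 3.02e-20 * 9.2e-08 / (6 * (1.9e-08)^2)
F = 1.28273e-12 N = 1.283 pN

1.283


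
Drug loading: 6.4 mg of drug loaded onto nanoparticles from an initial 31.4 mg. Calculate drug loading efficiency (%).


Drug loading efficiency = (drug loaded / drug initial) * 100
DLE = 6.4 / 31.4 * 100
DLE = 0.2038 * 100
DLE = 20.38%

20.38


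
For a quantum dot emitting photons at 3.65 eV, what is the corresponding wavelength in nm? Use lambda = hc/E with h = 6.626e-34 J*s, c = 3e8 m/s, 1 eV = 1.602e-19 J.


Convert energy: E = 3.65 eV = 3.65 * 1.602e-19 = 5.8473e-19 J
lambda = h*c / E = 6.626e-34 * 3e8 / 5.8473e-19
lambda = 3.39952e-07 m = 340.0 nm

340.0


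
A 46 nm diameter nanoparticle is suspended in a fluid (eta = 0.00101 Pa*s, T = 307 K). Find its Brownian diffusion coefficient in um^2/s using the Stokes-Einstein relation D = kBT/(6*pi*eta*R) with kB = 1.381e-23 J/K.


Radius R = 46/2 = 23 nm = 2.3e-08 m
D = kB*T / (6*pi*eta*R)
D = 1.381e-23 * 307 / (6 * pi * 0.00101 * 2.3e-08)
D = 9.68237e-12 m^2/s = 9.682 um^2/s

9.682


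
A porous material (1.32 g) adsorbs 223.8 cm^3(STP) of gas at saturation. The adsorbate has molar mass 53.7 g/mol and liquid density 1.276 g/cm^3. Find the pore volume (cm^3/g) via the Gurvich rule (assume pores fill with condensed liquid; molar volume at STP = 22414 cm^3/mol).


Moles adsorbed n = V_ads / 22414 = 223.8 / 22414 = 9.984831e-03 mol
Liquid volume V_liq = n * M / rho_liq = 9.984831e-03 * 53.7 / 1.276 = 0.42021 cm^3
Specific pore volume V_pore = V_liq / m_sample = 0.42021 / 1.32
V_pore = 0.3183 cm^3/g

0.3183


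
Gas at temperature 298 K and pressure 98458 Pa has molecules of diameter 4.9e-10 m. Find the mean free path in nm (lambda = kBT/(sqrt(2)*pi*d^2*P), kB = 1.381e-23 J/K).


Mean free path: lambda = kB*T / (sqrt(2) * pi * d^2 * P)
lambda = 1.381e-23 * 298 / (sqrt(2) * pi * (4.9e-10)^2 * 98458)
lambda = 3.91834e-08 m
lambda = 39.18 nm

39.18


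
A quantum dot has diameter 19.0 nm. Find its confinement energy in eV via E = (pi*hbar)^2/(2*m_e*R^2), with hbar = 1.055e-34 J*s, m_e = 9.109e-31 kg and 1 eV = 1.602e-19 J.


Radius R = 19.0/2 = 9.5 nm = 9.5e-09 m
E = (pi * 1.055e-34)^2 / (2 * 9.109e-31 * (9.5e-09)^2)
E(J) = 6.68124e-22
E = E(J) / 1.602e-19 = 0.0042 eV

0.0042


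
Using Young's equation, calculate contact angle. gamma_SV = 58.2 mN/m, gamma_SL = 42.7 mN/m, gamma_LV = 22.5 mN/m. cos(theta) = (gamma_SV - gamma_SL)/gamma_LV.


cos(theta) = (gamma_SV - gamma_SL) / gamma_LV
cos(theta) = (58.2 - 42.7) / 22.5
cos(theta) = 0.688889
theta = arccos(0.688889) = 46.46 degrees

46.46


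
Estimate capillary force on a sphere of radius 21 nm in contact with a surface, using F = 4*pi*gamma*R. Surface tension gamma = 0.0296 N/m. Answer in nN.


Convert radius: R = 21 nm = 2.1e-08 m
F = 4 * pi * gamma * R
F = 4 * pi * 0.0296 * 2.1e-08
F = 7.81126e-09 N = 7.8113 nN

7.8113


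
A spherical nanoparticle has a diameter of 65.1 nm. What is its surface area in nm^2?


Radius r = 65.1/2 = 32.55 nm
Surface area SA = 4 * pi * r^2
SA = 4 * pi * (32.55)^2
SA = 13314.1 nm^2

13314.1


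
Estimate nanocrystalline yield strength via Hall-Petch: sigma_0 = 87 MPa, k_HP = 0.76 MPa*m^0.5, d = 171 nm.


d = 171 nm = 1.71e-07 m
sqrt(d) = 0.0004135215
Hall-Petch contribution = k / sqrt(d) = 0.76 / 0.0004135215 = 1837.9 MPa
sigma = sigma_0 + k/sqrt(d) = 87 + 1837.9 = 1924.9 MPa

1924.9


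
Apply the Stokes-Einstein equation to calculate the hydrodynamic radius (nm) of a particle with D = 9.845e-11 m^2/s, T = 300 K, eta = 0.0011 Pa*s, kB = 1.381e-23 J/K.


Stokes-Einstein: R = kB*T / (6*pi*eta*D)
R = 1.381e-23 * 300 / (6 * pi * 0.0011 * 9.845e-11)
R = 2.02958e-09 m = 2.03 nm

2.03


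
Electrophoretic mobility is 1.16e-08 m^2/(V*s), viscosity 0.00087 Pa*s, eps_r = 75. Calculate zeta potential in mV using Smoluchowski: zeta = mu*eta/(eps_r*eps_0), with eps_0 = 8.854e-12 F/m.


Smoluchowski equation: zeta = mu * eta / (eps_r * eps_0)
zeta = 1.16e-08 * 0.00087 / (75 * 8.854e-12)
zeta = 0.015198 V = 15.2 mV

15.2


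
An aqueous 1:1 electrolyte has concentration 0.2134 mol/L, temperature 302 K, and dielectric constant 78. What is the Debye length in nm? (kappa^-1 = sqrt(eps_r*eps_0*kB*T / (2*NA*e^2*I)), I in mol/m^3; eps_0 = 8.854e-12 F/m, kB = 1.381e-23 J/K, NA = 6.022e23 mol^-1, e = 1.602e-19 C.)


Ionic strength I = 0.2134 * 1^2 * 1000 = 213.4 mol/m^3
kappa^-1 = sqrt(78 * 8.854e-12 * 1.381e-23 * 302 / (2 * 6.022e23 * (1.602e-19)^2 * 213.4))
kappa^-1 = 0.661 nm

0.661


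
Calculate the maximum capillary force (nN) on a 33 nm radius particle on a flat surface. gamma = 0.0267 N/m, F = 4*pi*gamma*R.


Convert radius: R = 33 nm = 3.3e-08 m
F = 4 * pi * gamma * R
F = 4 * pi * 0.0267 * 3.3e-08
F = 1.10722e-08 N = 11.0722 nN

11.0722


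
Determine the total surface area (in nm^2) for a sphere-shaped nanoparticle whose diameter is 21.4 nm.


Radius r = 21.4/2 = 10.7 nm
Surface area SA = 4 * pi * r^2
SA = 4 * pi * (10.7)^2
SA = 1438.72 nm^2

1438.72


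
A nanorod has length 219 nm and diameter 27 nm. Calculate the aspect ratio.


Aspect ratio AR = length / diameter
AR = 219 / 27
AR = 8.11

8.11


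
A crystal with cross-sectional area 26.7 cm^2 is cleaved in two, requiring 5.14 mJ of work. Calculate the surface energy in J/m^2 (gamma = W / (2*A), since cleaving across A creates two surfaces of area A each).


Convert: A = 26.7 cm^2 = 0.00267 m^2, W = 5.14 mJ = 0.00514 J
Cleaving exposes two faces of area A, so total new surface = 2*A and gamma = W / (2*A)
gamma = 0.00514 / (2 * 0.00267)
gamma = 0.963 J/m^2

0.963


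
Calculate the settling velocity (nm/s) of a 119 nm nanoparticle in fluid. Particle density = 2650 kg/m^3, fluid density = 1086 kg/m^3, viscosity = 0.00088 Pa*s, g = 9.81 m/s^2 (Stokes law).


Radius R = 119/2 nm = 5.95e-08 m
Density difference = 2650 - 1086 = 1564 kg/m^3
v = 2 * R^2 * (rho_p - rho_f) * g / (9 * eta)
v = 2 * (5.95e-08)^2 * 1564 * 9.81 / (9 * 0.00088)
v = 1.37165e-08 m/s = 13.7165 nm/s

13.7165


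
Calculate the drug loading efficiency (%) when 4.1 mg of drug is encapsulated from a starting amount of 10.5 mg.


Drug loading efficiency = (drug loaded / drug initial) * 100
DLE = 4.1 / 10.5 * 100
DLE = 0.3905 * 100
DLE = 39.05%

39.05


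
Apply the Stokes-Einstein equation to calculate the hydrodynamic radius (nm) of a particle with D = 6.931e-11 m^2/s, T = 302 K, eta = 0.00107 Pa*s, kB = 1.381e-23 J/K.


Stokes-Einstein: R = kB*T / (6*pi*eta*D)
R = 1.381e-23 * 302 / (6 * pi * 0.00107 * 6.931e-11)
R = 2.98346e-09 m = 2.98 nm

2.98


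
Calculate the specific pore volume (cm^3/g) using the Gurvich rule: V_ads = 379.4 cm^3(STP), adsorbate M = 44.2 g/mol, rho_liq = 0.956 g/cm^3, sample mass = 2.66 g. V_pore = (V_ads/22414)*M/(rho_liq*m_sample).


Moles adsorbed n = V_ads / 22414 = 379.4 / 22414 = 1.692692e-02 mol
Liquid volume V_liq = n * M / rho_liq = 1.692692e-02 * 44.2 / 0.956 = 0.78260 cm^3
Specific pore volume V_pore = V_liq / m_sample = 0.78260 / 2.66
V_pore = 0.2942 cm^3/g

0.2942


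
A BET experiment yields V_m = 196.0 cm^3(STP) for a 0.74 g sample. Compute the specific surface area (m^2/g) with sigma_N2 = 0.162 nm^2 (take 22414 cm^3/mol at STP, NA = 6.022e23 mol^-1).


Number of moles in monolayer = V_m / 22414 = 196.0 / 22414 = 0.00874453
Number of molecules = moles * NA = 0.00874453 * 6.022e23
SA = molecules * sigma / mass
SA = (196.0 / 22414) * 6.022e23 * 0.162e-18 / 0.74
SA = 1152.8 m^2/g

1152.8


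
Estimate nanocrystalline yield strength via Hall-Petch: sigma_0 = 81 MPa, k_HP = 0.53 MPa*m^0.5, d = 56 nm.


d = 56 nm = 5.6e-08 m
sqrt(d) = 0.0002366432
Hall-Petch contribution = k / sqrt(d) = 0.53 / 0.0002366432 = 2239.7 MPa
sigma = sigma_0 + k/sqrt(d) = 81 + 2239.7 = 2320.7 MPa

2320.7


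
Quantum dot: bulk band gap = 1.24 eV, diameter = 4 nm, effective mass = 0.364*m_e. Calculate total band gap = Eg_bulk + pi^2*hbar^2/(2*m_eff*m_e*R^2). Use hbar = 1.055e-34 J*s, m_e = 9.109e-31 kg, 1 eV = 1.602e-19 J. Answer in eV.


Radius R = 4/2 nm = 2e-09 m
Confinement energy dE = pi^2 * hbar^2 / (2 * m_eff * m_e * R^2)
dE = pi^2 * (1.055e-34)^2 / (2 * 0.364 * 9.109e-31 * (2e-09)^2) J, divided by 1.602e-19 J/eV
dE = 0.2585 eV
Total band gap = E_g(bulk) + dE = 1.24 + 0.2585 = 1.4985 eV

1.4985


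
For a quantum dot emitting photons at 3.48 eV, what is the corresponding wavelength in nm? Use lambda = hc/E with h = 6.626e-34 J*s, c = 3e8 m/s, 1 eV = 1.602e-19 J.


Convert energy: E = 3.48 eV = 3.48 * 1.602e-19 = 5.57496e-19 J
lambda = h*c / E = 6.626e-34 * 3e8 / 5.57496e-19
lambda = 3.56559e-07 m = 356.6 nm

356.6


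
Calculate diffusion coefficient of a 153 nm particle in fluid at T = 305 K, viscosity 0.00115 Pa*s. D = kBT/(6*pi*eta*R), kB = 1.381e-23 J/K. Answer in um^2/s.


Radius R = 153/2 = 76.5 nm = 7.65e-08 m
D = kB*T / (6*pi*eta*R)
D = 1.381e-23 * 305 / (6 * pi * 0.00115 * 7.65e-08)
D = 2.54e-12 m^2/s = 2.54 um^2/s

2.54


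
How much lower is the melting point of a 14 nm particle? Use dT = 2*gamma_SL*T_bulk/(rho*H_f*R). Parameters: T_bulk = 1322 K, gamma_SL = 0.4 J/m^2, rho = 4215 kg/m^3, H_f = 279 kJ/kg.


Radius R = 14/2 = 7 nm = 7e-09 m
Convert H_f = 279 kJ/kg = 279000 J/kg
dT = 2 * gamma_SL * T_bulk / (rho * H_f * R)
dT = 2 * 0.4 * 1322 / (4215 * 279000 * 7e-09)
dT = 128.5 K

128.5


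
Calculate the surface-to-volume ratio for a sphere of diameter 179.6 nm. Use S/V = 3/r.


Radius r = 179.6/2 = 89.8 nm
S/V = 3 / r = 3 / 89.8
S/V = 0.0334 nm^-1

0.0334


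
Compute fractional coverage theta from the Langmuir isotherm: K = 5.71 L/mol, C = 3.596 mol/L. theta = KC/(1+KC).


Langmuir isotherm: theta = K*C / (1 + K*C)
K*C = 5.71 * 3.596 = 20.53316
theta = 20.53316 / (1 + 20.53316) = 20.53316 / 21.53316
theta = 0.9536

0.9536


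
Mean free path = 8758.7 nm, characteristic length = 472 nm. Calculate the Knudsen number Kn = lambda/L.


Knudsen number Kn = lambda / L
Kn = 8758.7 / 472
Kn = 18.5566

18.5566


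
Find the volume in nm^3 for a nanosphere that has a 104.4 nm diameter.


Radius r = 104.4/2 = 52.2 nm
Volume V = (4/3) * pi * r^3
V = (4/3) * pi * (52.2)^3
V = 595799.48 nm^3

595799.48


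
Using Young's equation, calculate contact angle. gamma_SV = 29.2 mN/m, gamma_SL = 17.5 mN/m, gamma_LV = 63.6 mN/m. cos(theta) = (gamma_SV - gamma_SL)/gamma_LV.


cos(theta) = (gamma_SV - gamma_SL) / gamma_LV
cos(theta) = (29.2 - 17.5) / 63.6
cos(theta) = 0.183962
theta = arccos(0.183962) = 79.4 degrees

79.4


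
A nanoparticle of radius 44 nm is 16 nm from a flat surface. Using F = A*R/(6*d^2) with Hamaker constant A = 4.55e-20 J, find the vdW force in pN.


Convert to SI: R = 44 nm = 4.4e-08 m, d = 16 nm = 1.6e-08 m
F = A * R / (6 * d^2)
F = 4.55e-20 * 4.4e-08 / (6 * (1.6e-08)^2)
F = 1.30339e-12 N = 1.303 pN

1.303


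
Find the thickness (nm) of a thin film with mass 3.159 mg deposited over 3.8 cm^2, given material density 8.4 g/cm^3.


Convert: m = 3.159 mg = 3.1590e-06 kg, A = 3.8 cm^2 = 3.8000e-04 m^2, rho = 8.4 g/cm^3 = 8400 kg/m^3
t = m / (A * rho)
t = 3.1590e-06 / (3.8000e-04 * 8400)
t = 9.8966e-07 m = 989.7 nm

989.7


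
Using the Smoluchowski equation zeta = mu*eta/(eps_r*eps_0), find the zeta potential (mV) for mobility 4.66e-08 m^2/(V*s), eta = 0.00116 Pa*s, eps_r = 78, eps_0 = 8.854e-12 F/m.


Smoluchowski equation: zeta = mu * eta / (eps_r * eps_0)
zeta = 4.66e-08 * 0.00116 / (78 * 8.854e-12)
zeta = 0.078273 V = 78.27 mV

78.27


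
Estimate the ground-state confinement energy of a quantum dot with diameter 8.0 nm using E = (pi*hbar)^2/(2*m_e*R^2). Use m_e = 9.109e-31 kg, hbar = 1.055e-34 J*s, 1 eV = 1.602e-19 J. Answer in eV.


Radius R = 8.0/2 = 4 nm = 4e-09 m
E = (pi * 1.055e-34)^2 / (2 * 9.109e-31 * (4e-09)^2)
E(J) = 3.76863e-21
E = E(J) / 1.602e-19 = 0.0235 eV

0.0235


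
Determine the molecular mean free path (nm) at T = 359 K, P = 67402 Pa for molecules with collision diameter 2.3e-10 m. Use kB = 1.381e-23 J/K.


Mean free path: lambda = kB*T / (sqrt(2) * pi * d^2 * P)
lambda = 1.381e-23 * 359 / (sqrt(2) * pi * (2.3e-10)^2 * 67402)
lambda = 3.12964e-07 m
lambda = 312.96 nm

312.96


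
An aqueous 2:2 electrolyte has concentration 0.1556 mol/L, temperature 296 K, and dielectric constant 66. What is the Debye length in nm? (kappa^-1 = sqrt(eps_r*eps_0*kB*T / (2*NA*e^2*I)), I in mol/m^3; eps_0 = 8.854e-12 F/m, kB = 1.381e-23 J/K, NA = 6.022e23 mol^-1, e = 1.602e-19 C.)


Ionic strength I = 0.1556 * 2^2 * 1000 = 622.4 mol/m^3
kappa^-1 = sqrt(66 * 8.854e-12 * 1.381e-23 * 296 / (2 * 6.022e23 * (1.602e-19)^2 * 622.4))
kappa^-1 = 0.352 nm

0.352


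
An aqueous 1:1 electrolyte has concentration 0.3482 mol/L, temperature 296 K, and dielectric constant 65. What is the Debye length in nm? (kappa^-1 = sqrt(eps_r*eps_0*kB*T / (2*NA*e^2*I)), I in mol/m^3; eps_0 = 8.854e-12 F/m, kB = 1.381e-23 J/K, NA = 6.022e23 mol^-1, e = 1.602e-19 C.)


Ionic strength I = 0.3482 * 1^2 * 1000 = 348.2 mol/m^3
kappa^-1 = sqrt(65 * 8.854e-12 * 1.381e-23 * 296 / (2 * 6.022e23 * (1.602e-19)^2 * 348.2))
kappa^-1 = 0.468 nm

0.468


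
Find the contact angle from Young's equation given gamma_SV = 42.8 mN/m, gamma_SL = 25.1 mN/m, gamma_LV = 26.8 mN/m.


cos(theta) = (gamma_SV - gamma_SL) / gamma_LV
cos(theta) = (42.8 - 25.1) / 26.8
cos(theta) = 0.660448
theta = arccos(0.660448) = 48.67 degrees

48.67


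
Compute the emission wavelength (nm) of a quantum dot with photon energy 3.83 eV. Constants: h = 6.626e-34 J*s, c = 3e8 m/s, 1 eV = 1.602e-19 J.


Convert energy: E = 3.83 eV = 3.83 * 1.602e-19 = 6.13566e-19 J
lambda = h*c / E = 6.626e-34 * 3e8 / 6.13566e-19
lambda = 3.23975e-07 m = 324.0 nm

324.0


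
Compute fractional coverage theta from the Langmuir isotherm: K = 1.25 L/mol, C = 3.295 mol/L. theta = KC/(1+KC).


Langmuir isotherm: theta = K*C / (1 + K*C)
K*C = 1.25 * 3.295 = 4.11875
theta = 4.11875 / (1 + 4.11875) = 4.11875 / 5.11875
theta = 0.8046

0.8046


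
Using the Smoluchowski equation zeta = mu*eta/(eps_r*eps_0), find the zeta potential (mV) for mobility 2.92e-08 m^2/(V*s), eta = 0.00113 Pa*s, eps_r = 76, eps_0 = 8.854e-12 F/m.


Smoluchowski equation: zeta = mu * eta / (eps_r * eps_0)
zeta = 2.92e-08 * 0.00113 / (76 * 8.854e-12)
zeta = 0.049035 V = 49.04 mV

49.04


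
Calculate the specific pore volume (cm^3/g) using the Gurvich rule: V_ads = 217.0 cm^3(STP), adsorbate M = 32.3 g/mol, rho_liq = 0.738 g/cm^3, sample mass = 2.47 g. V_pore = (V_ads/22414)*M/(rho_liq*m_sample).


Moles adsorbed n = V_ads / 22414 = 217.0 / 22414 = 9.681449e-03 mol
Liquid volume V_liq = n * M / rho_liq = 9.681449e-03 * 32.3 / 0.738 = 0.42373 cm^3
Specific pore volume V_pore = V_liq / m_sample = 0.42373 / 2.47
V_pore = 0.1715 cm^3/g

0.1715


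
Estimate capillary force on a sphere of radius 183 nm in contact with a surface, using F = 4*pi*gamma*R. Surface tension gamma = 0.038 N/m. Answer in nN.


Convert radius: R = 183 nm = 1.83e-07 m
F = 4 * pi * gamma * R
F = 4 * pi * 0.038 * 1.83e-07
F = 8.73865e-08 N = 87.3865 nN

87.3865


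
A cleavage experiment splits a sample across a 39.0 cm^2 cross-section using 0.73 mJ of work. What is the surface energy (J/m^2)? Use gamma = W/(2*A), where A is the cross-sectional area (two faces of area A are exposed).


Convert: A = 39.0 cm^2 = 0.0039 m^2, W = 0.73 mJ = 0.00073 J
Cleaving exposes two faces of area A, so total new surface = 2*A and gamma = W / (2*A)
gamma = 0.00073 / (2 * 0.0039)
gamma = 0.094 J/m^2

0.094


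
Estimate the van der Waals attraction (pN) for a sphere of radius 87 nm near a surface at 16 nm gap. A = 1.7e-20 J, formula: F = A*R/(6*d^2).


Convert to SI: R = 87 nm = 8.7e-08 m, d = 16 nm = 1.6e-08 m
F = A * R / (6 * d^2)
F = 1.7e-20 * 8.7e-08 / (6 * (1.6e-08)^2)
F = 9.62891e-13 N = 0.963 pN

0.963


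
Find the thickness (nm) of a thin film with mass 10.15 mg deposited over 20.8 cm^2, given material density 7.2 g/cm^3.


Convert: m = 10.15 mg = 1.0150e-05 kg, A = 20.8 cm^2 = 2.0800e-03 m^2, rho = 7.2 g/cm^3 = 7200 kg/m^3
t = m / (A * rho)
t = 1.0150e-05 / (2.0800e-03 * 7200)
t = 6.7775e-07 m = 677.8 nm

677.8


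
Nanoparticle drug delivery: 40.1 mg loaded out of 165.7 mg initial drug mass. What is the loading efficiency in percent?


Drug loading efficiency = (drug loaded / drug initial) * 100
DLE = 40.1 / 165.7 * 100
DLE = 0.242 * 100
DLE = 24.2%

24.2


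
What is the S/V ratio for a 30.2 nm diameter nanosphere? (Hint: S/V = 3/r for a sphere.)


Radius r = 30.2/2 = 15.1 nm
S/V = 3 / r = 3 / 15.1
S/V = 0.1987 nm^-1

0.1987


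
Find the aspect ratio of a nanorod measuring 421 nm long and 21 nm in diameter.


Aspect ratio AR = length / diameter
AR = 421 / 21
AR = 20.05

20.05


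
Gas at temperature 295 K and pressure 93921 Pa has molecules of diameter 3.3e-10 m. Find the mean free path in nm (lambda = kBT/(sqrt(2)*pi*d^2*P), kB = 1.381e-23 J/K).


Mean free path: lambda = kB*T / (sqrt(2) * pi * d^2 * P)
lambda = 1.381e-23 * 295 / (sqrt(2) * pi * (3.3e-10)^2 * 93921)
lambda = 8.96521e-08 m
lambda = 89.65 nm

89.65


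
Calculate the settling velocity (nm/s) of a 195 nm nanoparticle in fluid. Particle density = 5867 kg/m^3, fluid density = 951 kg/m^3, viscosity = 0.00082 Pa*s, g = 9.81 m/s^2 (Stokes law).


Radius R = 195/2 nm = 9.75e-08 m
Density difference = 5867 - 951 = 4916 kg/m^3
v = 2 * R^2 * (rho_p - rho_f) * g / (9 * eta)
v = 2 * (9.75e-08)^2 * 4916 * 9.81 / (9 * 0.00082)
v = 1.24241e-07 m/s = 124.2407 nm/s

124.2407


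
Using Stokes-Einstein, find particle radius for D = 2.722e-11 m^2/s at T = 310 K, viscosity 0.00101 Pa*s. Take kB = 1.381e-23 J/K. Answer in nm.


Stokes-Einstein: R = kB*T / (6*pi*eta*D)
R = 1.381e-23 * 310 / (6 * pi * 0.00101 * 2.722e-11)
R = 8.26123e-09 m = 8.26 nm

8.26


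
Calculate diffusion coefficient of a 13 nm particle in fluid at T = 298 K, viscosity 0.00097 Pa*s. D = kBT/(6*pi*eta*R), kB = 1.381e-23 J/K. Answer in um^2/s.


Radius R = 13/2 = 6.5 nm = 6.5e-09 m
D = kB*T / (6*pi*eta*R)
D = 1.381e-23 * 298 / (6 * pi * 0.00097 * 6.5e-09)
D = 3.46277e-11 m^2/s = 34.628 um^2/s

34.628


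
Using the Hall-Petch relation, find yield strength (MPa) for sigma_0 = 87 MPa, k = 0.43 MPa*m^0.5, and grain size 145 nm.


d = 145 nm = 1.45e-07 m
sqrt(d) = 0.0003807887
Hall-Petch contribution = k / sqrt(d) = 0.43 / 0.0003807887 = 1129.2 MPa
sigma = sigma_0 + k/sqrt(d) = 87 + 1129.2 = 1216.2 MPa

1216.2


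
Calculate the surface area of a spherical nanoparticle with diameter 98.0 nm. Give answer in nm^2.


Radius r = 98.0/2 = 49 nm
Surface area SA = 4 * pi * r^2
SA = 4 * pi * (49)^2
SA = 30171.86 nm^2

30171.86


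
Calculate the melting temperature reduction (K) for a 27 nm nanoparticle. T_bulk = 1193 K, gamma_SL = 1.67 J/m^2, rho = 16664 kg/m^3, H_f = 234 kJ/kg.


Radius R = 27/2 = 13.5 nm = 1.35e-08 m
Convert H_f = 234 kJ/kg = 234000 J/kg
dT = 2 * gamma_SL * T_bulk / (rho * H_f * R)
dT = 2 * 1.67 * 1193 / (16664 * 234000 * 1.35e-08)
dT = 75.7 K

75.7


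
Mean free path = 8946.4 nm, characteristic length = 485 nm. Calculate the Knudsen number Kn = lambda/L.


Knudsen number Kn = lambda / L
Kn = 8946.4 / 485
Kn = 18.4462

18.4462


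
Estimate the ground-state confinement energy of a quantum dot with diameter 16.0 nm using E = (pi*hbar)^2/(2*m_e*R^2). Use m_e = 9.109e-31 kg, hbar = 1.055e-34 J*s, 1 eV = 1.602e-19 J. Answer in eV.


Radius R = 16.0/2 = 8 nm = 8e-09 m
E = (pi * 1.055e-34)^2 / (2 * 9.109e-31 * (8e-09)^2)
E(J) = 9.42159e-22
E = E(J) / 1.602e-19 = 0.0059 eV

0.0059


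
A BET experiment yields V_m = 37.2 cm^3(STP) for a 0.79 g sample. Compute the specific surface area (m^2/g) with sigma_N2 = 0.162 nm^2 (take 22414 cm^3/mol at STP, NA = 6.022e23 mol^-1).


Number of moles in monolayer = V_m / 22414 = 37.2 / 22414 = 0.00165968
Number of molecules = moles * NA = 0.00165968 * 6.022e23
SA = molecules * sigma / mass
SA = (37.2 / 22414) * 6.022e23 * 0.162e-18 / 0.79
SA = 205.0 m^2/g

205.0


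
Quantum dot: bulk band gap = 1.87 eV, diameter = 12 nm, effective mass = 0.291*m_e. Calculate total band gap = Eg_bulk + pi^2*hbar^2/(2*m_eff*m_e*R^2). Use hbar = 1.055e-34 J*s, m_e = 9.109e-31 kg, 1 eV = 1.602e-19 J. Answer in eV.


Radius R = 12/2 nm = 6e-09 m
Confinement energy dE = pi^2 * hbar^2 / (2 * m_eff * m_e * R^2)
dE = pi^2 * (1.055e-34)^2 / (2 * 0.291 * 9.109e-31 * (6e-09)^2) J, divided by 1.602e-19 J/eV
dE = 0.0359 eV
Total band gap = E_g(bulk) + dE = 1.87 + 0.0359 = 1.9059 eV

1.9059


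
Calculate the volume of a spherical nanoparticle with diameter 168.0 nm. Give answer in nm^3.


Radius r = 168.0/2 = 84 nm
Volume V = (4/3) * pi * r^3
V = (4/3) * pi * (84)^3
V = 2482712.71 nm^3

2482712.71


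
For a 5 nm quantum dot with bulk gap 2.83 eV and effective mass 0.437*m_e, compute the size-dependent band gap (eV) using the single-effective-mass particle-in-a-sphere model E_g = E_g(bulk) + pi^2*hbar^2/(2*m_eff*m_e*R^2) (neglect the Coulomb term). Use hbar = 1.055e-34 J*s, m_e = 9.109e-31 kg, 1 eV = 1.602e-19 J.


Radius R = 5/2 nm = 2.5e-09 m
Confinement energy dE = pi^2 * hbar^2 / (2 * m_eff * m_e * R^2)
dE = pi^2 * (1.055e-34)^2 / (2 * 0.437 * 9.109e-31 * (2.5e-09)^2) J, divided by 1.602e-19 J/eV
dE = 0.1378 eV
Total band gap = E_g(bulk) + dE = 2.83 + 0.1378 = 2.9678 eV

2.9678


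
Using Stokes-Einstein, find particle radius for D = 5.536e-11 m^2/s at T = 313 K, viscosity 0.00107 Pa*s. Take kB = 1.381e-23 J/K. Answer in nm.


Stokes-Einstein: R = kB*T / (6*pi*eta*D)
R = 1.381e-23 * 313 / (6 * pi * 0.00107 * 5.536e-11)
R = 3.8713e-09 m = 3.87 nm

3.87


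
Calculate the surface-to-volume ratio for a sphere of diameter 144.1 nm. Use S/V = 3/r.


Radius r = 144.1/2 = 72.05 nm
S/V = 3 / r = 3 / 72.05
S/V = 0.0416 nm^-1

0.0416


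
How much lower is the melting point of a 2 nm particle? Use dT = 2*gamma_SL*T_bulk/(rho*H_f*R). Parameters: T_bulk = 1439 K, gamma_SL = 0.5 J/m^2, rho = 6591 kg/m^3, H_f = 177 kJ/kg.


Radius R = 2/2 = 1 nm = 1e-09 m
Convert H_f = 177 kJ/kg = 177000 J/kg
dT = 2 * gamma_SL * T_bulk / (rho * H_f * R)
dT = 2 * 0.5 * 1439 / (6591 * 177000 * 1e-09)
dT = 1233.5 K

1233.5
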